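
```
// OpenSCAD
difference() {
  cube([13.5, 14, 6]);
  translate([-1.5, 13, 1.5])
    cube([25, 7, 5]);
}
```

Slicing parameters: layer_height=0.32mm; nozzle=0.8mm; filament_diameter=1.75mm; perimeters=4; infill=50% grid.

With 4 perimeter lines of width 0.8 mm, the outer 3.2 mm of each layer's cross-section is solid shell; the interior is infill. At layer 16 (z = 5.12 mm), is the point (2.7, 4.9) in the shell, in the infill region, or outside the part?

shell

At z = 5.12 mm: the 13.5×14 cube contributes its full rectangle; the 25×7 cube at (-1.5, 13) contributes its full rectangle; After the difference (first − rest): starting from the 13.5×14 cube, the 25×7 cube at (-1.5, 13) partially overlaps it — only the 13.50 mm² overlap (of its 175.00 mm²) is removed, clipping the outline — 1 connected region. Overall, the cross-section is a single solid region. The nearest boundary edge runs (0.00, 0.00)→(0.00, 13.00); distance from the point to it = 2.70 mm. The point is inside the cross-section, 2.70 mm from the nearest boundary — within the 3.2 mm shell band (4 × 0.8).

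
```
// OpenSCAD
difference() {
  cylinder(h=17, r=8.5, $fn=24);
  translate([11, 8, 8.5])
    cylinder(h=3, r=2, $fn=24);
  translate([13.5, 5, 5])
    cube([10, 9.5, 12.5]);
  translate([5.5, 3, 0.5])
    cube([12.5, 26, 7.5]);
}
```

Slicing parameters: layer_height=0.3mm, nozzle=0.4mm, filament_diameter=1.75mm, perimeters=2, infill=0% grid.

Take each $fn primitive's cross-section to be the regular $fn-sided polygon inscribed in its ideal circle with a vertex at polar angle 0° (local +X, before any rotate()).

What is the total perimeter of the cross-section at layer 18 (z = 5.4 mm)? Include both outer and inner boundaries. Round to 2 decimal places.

At z = 5.4 mm: the r=8.5 cylinder contributes a regular 24-gon of circumradius 8.5 (perimeter = 2·24·8.500·sin(180°/24) = 53.25 mm); the cylinder at (11, 8) is absent (z outside [8.5, 11.5]); the cube at (13.5, 5) (footprint 10×9.5) is included at this height (perimeter 39.00 mm); the cube at (5.5, 3) (footprint 12.5×26) is included at this height (perimeter 77.00 mm); After the difference (first − rest): starting from the r=8.5 cylinder, the 10×9.5 cube at (13.5, 5) misses the remaining region (no effect); the 12.5×26 cube at (5.5, 3) partially overlaps it — only the 4.84 mm² overlap (of its 325.00 mm²) is removed, clipping the outline — boundary = 54.82 mm. Overall, the cross-section is a single solid region. Total boundary length (outer) = 54.82 mm.

54.82 mm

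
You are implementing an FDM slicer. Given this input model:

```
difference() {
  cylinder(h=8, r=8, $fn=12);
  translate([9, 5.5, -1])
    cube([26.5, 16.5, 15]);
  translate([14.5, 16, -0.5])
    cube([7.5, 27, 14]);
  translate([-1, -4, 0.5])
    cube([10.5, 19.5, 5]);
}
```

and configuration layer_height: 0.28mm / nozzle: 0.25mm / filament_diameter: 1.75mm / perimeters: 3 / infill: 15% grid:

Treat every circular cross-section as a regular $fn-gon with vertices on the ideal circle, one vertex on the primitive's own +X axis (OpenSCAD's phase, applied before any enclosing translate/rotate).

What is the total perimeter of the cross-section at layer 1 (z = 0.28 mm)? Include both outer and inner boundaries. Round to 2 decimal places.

49.69 mm

At z = 0.28 mm: the r=8 cylinder contributes a regular 12-gon of circumradius 8 (perimeter = 2·12·8.000·sin(180°/12) = 49.69 mm); the 26.5×16.5 cube at (9, 5.5) contributes its full rectangle (perimeter 86.00 mm); the cube at (14.5, 16) (footprint 7.5×27) is included at this height (perimeter 69.00 mm); the cube at (-1, -4) is not intersected at this z (z outside [0.5, 5.5]); Subtracting the remaining from the first: starting from the r=8 cylinder, the 26.5×16.5 cube at (9, 5.5) misses the remaining region (no effect); the 7.5×27 cube at (14.5, 16) misses the remaining region (no effect) — boundary = 49.69 mm. Overall, the cross-section is a single solid region. Total boundary length (outer) = 49.69 mm.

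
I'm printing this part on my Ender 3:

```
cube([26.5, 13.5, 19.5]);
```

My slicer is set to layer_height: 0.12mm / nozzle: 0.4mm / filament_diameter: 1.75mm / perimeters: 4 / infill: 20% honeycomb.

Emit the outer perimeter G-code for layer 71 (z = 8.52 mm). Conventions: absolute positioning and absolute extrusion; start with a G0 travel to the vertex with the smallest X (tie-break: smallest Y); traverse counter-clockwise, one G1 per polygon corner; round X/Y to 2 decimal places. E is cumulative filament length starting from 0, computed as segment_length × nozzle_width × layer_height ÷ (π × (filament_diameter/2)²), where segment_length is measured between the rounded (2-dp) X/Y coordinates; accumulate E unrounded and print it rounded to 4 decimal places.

G0 X0.00 Y0.00 Z8.52
G1 X26.50 Y0.00 E0.5288
G1 X26.50 Y13.50 E0.7982
G1 X0.00 Y13.50 E1.3271
G1 X0.00 Y0.00 E1.5965

At z = 8.52 mm: the cube is present — its section is the full 26.5×13.5 rectangle. The outline is a single polygon with 4 vertices. Extrusion per mm of travel: 0.4 × 0.12 / (π × 0.875²) = 0.019956. Accumulating E over each segment gives final E = 1.5965.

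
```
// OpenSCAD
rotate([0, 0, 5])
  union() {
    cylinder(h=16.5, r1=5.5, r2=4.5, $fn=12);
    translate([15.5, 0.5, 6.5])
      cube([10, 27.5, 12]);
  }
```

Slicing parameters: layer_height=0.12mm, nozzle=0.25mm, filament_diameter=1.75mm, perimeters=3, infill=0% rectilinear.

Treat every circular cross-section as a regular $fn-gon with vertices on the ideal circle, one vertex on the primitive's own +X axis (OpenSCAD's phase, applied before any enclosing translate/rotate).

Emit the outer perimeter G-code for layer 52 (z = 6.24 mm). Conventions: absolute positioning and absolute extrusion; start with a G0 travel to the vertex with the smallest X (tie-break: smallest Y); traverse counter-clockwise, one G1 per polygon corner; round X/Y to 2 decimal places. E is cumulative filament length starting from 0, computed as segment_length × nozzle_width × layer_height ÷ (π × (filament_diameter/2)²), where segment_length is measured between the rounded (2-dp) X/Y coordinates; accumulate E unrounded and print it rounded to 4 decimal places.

At z = 6.24 mm: the cone contributes a regular 12-gon of circumradius 5.122 (interpolated between r1=5.5 and r2=4.5 at t=0.378); the cube at (15.5, 0.5) is not intersected at this z (z outside [6.5, 18.5]); Combining (union): only the cone is present, so the union is just that shape — 1 connected region; (rotated 5° about Z; rotation is an isometry so areas/perimeters/island counts are preserved). The outline is a single polygon with 12 vertices. Extrusion per mm of travel: 0.25 × 0.12 / (π × 0.875²) = 0.012473. Accumulating E over each segment gives final E = 0.3968.

G0 X-5.10 Y-0.45 Z6.24
G1 X-4.20 Y-2.94 E0.0330
G1 X-2.16 Y-4.64 E0.0661
G1 X0.45 Y-5.10 E0.0992
G1 X2.94 Y-4.20 E0.1322
G1 X4.64 Y-2.16 E0.1653
G1 X5.10 Y0.45 E0.1984
G1 X4.20 Y2.94 E0.2314
G1 X2.16 Y4.64 E0.2645
G1 X-0.45 Y5.10 E0.2976
G1 X-2.94 Y4.20 E0.3306
G1 X-4.64 Y2.16 E0.3637
G1 X-5.10 Y-0.45 E0.3968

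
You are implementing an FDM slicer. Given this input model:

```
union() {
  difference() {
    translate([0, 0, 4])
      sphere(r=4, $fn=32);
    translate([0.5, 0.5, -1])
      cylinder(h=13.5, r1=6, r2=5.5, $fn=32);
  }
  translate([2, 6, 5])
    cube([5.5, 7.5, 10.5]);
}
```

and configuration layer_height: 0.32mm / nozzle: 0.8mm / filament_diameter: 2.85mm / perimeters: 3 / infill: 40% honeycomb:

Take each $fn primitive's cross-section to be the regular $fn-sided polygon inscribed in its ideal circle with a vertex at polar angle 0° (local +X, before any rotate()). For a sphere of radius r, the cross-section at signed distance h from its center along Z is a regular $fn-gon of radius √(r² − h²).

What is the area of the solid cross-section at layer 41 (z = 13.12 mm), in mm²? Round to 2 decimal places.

At z = 13.12 mm: the sphere does not reach this height (|z−center|=9.120 > r=4); the cone at (0.5, 0.5) is absent (z outside [-1, 12.5]); After the difference (first − rest): the first operand is absent here, so nothing remains; the 5.5×7.5 cube at (2, 6) contributes its full rectangle (area 41.25 mm²); Merging all regions: only the 5.5×7.5 cube at (2, 6) is present, so the union is just that shape — area = 41.25 mm². Overall, the cross-section is a single solid region. Net area = 41.25 mm².

41.25 mm²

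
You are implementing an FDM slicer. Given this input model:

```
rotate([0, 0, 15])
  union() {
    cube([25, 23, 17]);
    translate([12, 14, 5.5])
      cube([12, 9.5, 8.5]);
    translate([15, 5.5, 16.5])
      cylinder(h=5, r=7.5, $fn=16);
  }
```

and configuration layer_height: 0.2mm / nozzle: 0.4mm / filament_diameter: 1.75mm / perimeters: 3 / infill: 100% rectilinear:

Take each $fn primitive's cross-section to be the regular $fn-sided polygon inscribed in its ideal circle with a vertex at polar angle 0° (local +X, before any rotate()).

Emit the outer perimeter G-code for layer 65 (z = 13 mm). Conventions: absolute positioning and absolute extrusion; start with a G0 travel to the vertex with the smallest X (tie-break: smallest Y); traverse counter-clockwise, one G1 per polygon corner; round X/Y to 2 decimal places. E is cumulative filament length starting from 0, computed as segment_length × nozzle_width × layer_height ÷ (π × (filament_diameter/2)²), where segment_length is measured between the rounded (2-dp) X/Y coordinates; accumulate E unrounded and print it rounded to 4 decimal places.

G0 X-5.95 Y22.22 Z13.00
G1 X0.00 Y0.00 E0.7651
G1 X24.15 Y6.47 E1.5966
G1 X18.20 Y28.69 E2.3617
G1 X17.23 Y28.43 E2.3951
G1 X17.10 Y28.91 E2.4117
G1 X5.51 Y25.81 E2.8107
G1 X5.64 Y25.32 E2.8276
G1 X-5.95 Y22.22 E3.2266

At z = 13 mm: the cube (footprint 25×23) is included at this height; the cube at (12, 14) is present — its section is the full 12×9.5 rectangle; the cylinder at (15, 5.5) is not intersected at this z (z outside [16.5, 21.5]); Taking the union: the regions partially overlap (shared area 108.00 mm²), so overlapping operands fuse into one piece — 1 connected region; (whole slice rotated 15° about Z — lengths, areas and connectivity unchanged). The outline is a single polygon with 8 vertices. Extrusion per mm of travel: 0.4 × 0.2 / (π × 0.875²) = 0.033260. Accumulating E over each segment gives final E = 3.2266.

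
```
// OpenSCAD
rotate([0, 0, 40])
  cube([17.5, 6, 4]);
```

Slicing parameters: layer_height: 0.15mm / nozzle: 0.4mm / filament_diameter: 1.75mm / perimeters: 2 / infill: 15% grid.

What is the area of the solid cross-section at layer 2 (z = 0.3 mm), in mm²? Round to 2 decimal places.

At z = 0.3 mm: the cube is present — its section is the full 17.5×6 rectangle (area 105.00 mm²); (rotated 40° about Z; rotation is an isometry so areas/perimeters/island counts are preserved). Overall, the cross-section is a single solid region. Net area = 105.00 mm².

105.00 mm²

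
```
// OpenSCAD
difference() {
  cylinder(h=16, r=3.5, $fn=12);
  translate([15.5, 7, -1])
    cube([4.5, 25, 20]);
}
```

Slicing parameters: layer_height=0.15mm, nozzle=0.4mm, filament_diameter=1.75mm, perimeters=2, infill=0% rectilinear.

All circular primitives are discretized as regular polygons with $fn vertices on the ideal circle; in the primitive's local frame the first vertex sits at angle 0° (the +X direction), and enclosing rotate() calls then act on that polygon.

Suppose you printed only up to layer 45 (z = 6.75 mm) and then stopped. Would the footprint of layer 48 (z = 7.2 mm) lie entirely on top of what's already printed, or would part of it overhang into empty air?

entirely on top

Compare the two slices. At z = 6.75: the cylinder: section is a regular 12-gon, circumradius r=3.5 (area = (12/2)·3.500²·sin(360°/12) = 36.75 mm²); the 4.5×25 cube at (15.5, 7) contributes its full rectangle (area 112.50 mm²); Taking the first minus the rest: starting from the r=3.5 cylinder (36.75 mm²), the 4.5×25 cube at (15.5, 7) misses the remaining region (no effect) — area = 36.75 mm². At z = 7.2: the r=3.5 cylinder gives a regular 12-gon of circumradius 3.5 (constant along its height) (area = (12/2)·3.500²·sin(360°/12) = 36.75 mm²); the cube at (15.5, 7) is present — its section is the full 4.5×25 rectangle (area 112.50 mm²); Subtracting the remaining from the first: starting from the r=3.5 cylinder (36.75 mm²), the 4.5×25 cube at (15.5, 7) misses the remaining region (no effect) — area = 36.75 mm². Checking containment: the cross-section at z = 7.2 is a subset of the cross-section at z = 6.75.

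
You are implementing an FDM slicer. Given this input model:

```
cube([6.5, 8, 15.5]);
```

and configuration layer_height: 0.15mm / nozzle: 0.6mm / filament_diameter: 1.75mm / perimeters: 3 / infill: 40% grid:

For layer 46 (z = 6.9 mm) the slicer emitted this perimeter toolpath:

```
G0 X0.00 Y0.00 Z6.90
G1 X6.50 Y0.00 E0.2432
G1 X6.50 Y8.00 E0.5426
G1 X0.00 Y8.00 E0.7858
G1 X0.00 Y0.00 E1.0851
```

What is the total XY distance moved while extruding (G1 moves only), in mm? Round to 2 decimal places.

29.00 mm

Sum the Euclidean lengths of each G1 segment: total = 29.00 mm.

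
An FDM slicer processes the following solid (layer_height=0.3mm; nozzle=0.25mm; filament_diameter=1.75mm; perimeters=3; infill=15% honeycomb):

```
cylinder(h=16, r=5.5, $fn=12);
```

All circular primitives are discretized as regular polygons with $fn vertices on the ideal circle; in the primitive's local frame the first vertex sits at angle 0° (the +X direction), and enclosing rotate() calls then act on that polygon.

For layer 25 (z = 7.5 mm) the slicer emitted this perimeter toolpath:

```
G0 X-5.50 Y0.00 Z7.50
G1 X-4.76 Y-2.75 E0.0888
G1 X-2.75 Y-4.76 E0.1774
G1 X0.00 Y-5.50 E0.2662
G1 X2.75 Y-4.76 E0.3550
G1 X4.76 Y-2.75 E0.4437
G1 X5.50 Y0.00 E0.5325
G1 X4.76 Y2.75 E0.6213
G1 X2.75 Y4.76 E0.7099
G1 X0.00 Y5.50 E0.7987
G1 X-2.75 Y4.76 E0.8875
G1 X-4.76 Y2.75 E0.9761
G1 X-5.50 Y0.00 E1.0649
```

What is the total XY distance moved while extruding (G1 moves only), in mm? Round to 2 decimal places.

34.15 mm

Sum the Euclidean lengths of each G1 segment: total = 34.15 mm.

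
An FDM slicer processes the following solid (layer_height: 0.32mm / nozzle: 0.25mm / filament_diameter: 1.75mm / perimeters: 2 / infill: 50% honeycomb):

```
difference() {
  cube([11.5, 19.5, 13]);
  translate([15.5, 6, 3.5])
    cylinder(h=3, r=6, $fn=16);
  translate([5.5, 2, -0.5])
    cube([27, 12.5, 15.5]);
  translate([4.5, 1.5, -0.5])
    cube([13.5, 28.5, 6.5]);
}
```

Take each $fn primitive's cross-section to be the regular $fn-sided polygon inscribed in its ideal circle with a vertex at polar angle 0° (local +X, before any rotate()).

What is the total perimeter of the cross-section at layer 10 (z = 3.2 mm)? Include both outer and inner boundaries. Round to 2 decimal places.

62.00 mm

At z = 3.2 mm: the cube is present — its section is the full 11.5×19.5 rectangle (perimeter 62.00 mm); the cylinder at (15.5, 6) is absent (z outside [3.5, 6.5]); the 27×12.5 cube at (5.5, 2) contributes its full rectangle (perimeter 79.00 mm); the cube at (4.5, 1.5) is present — its section is the full 13.5×28.5 rectangle (perimeter 84.00 mm); After the difference (first − rest): starting from the 11.5×19.5 cube, the 27×12.5 cube at (5.5, 2) partially overlaps it — only the 75.00 mm² overlap (of its 337.50 mm²) is removed, clipping the outline; the 13.5×28.5 cube at (4.5, 1.5) partially overlaps it — only the 51.00 mm² overlap (of its 384.75 mm²) is removed, clipping the outline — boundary = 62.00 mm. Overall, the cross-section is a single solid region. Total boundary length (outer) = 62.00 mm.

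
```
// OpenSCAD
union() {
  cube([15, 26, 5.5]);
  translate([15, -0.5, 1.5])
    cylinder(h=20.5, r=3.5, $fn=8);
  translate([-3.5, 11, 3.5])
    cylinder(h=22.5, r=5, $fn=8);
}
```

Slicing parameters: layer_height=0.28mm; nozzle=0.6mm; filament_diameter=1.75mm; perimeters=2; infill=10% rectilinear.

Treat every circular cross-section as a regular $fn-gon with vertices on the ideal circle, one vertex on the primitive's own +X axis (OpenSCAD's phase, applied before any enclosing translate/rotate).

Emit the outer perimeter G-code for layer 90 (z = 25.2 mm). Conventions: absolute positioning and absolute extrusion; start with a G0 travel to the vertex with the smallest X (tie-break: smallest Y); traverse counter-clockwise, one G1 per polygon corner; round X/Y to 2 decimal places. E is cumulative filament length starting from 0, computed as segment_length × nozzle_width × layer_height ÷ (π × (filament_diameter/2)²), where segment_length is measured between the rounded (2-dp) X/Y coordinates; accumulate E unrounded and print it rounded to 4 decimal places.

At z = 25.2 mm: the cube is absent (z outside [0, 5.5]); the cylinder at (15, -0.5) does not reach this height (z outside [1.5, 22]); the cylinder at (-3.5, 11): section is a regular 8-gon, circumradius r=5; Merging all regions: only the r=5 cylinder at (-3.5, 11) is present, so the union is just that shape — 1 connected region. The outline is a single polygon with 8 vertices. Extrusion per mm of travel: 0.6 × 0.28 / (π × 0.875²) = 0.069846. Accumulating E over each segment gives final E = 2.1397.

G0 X-8.50 Y11.00 Z25.20
G1 X-7.04 Y7.46 E0.2675
G1 X-3.50 Y6.00 E0.5349
G1 X0.04 Y7.46 E0.8024
G1 X1.50 Y11.00 E1.0698
G1 X0.04 Y14.54 E1.3373
G1 X-3.50 Y16.00 E1.6048
G1 X-7.04 Y14.54 E1.8722
G1 X-8.50 Y11.00 E2.1397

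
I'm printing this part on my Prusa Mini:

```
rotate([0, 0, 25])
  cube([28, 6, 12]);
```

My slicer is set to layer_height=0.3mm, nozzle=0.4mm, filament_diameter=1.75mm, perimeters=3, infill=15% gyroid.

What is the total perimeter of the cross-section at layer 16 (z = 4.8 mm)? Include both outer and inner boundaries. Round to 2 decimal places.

68.00 mm

At z = 4.8 mm: the cube is present — its section is the full 28×6 rectangle (perimeter 68.00 mm); (rotated 25° about Z; rotation is an isometry so areas/perimeters/island counts are preserved). Overall, the cross-section is a single solid region. Total boundary length (outer) = 68.00 mm.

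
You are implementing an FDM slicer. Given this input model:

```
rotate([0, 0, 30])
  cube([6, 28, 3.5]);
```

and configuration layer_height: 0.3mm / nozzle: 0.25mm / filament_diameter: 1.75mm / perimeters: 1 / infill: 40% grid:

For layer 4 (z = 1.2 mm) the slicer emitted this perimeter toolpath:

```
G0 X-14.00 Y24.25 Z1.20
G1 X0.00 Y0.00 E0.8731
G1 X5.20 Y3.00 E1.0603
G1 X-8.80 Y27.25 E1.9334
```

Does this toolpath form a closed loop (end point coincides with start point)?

no

Start point (G0): (-14.00, 24.25). End point (last G1): the path does not return to the start — open.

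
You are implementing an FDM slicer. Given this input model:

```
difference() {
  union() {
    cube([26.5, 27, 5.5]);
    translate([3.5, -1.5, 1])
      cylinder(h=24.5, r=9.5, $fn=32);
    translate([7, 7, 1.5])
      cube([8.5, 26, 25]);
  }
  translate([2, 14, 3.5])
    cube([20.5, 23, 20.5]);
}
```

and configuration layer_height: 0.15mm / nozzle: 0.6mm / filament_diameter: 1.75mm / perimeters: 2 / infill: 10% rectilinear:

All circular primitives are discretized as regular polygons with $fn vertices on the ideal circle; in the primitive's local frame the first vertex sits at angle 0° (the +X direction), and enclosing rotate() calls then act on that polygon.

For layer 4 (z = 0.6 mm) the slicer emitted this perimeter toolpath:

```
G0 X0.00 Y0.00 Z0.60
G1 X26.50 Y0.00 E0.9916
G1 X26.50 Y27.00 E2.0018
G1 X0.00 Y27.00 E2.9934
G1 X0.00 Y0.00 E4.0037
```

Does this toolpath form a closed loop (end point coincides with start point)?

Start point (G0): (0.00, 0.00). End point (last G1): the path returns to the start — closed.

yes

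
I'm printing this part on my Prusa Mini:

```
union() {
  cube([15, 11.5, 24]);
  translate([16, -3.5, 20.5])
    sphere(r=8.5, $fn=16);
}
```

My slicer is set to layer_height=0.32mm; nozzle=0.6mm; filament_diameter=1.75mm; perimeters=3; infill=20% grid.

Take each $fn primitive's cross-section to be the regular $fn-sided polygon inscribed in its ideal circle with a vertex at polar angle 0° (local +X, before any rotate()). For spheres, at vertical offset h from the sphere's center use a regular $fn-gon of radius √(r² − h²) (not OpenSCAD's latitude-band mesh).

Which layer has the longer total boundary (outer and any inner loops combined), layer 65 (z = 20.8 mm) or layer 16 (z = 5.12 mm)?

Layer 65 (z = 20.8): the 15×11.5 cube contributes its full rectangle (perimeter 53.00 mm); the r=8.5 sphere at (16, -3.5) contributes a regular 16-gon of circumradius √(8.5²−0.3²) = 8.495 (perimeter = 2·16·8.495·sin(180°/16) = 53.03 mm); Merging all regions: the regions partially overlap (shared area 21.84 mm²), so the edge portions inside another operand are dropped and the merged outline is re-measured after clipping — boundary = 85.93 mm. So its perimeter = 85.93 mm. Layer 16 (z = 5.12): the cube (footprint 15×11.5) is included at this height (perimeter 53.00 mm); the sphere at (16, -3.5) does not reach this height (|z−center|=15.380 > r=8.5); Combining (union): only the 15×11.5 cube is present, so the union is just that shape — boundary = 53.00 mm. So its perimeter = 53.00 mm. Layer 65 is larger (85.93 vs 53.00 mm).

layer 65 (z = 20.8 mm)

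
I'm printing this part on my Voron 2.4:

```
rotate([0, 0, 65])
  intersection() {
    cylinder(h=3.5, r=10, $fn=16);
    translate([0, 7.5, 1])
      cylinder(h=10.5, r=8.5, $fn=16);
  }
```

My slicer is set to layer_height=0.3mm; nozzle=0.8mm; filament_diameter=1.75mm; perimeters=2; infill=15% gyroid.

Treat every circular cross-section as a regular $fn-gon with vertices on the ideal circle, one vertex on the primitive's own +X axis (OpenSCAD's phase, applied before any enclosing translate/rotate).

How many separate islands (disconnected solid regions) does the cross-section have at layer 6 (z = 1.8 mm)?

1

At z = 1.8 mm: the r=10 cylinder contributes a regular 16-gon of circumradius 10; the cylinder at (0, 7.5): section is a regular 16-gon, circumradius r=8.5; Keeping only the common overlap: the r=8.5 cylinder at (0, 7.5) partially overlaps the r=10 cylinder; clipping to the common part keeps 127.79 mm² — 1 connected region; (rotated 65° about Z; rotation is an isometry so areas/perimeters/island counts are preserved). Overall, the cross-section is a single solid region. Island count = 1.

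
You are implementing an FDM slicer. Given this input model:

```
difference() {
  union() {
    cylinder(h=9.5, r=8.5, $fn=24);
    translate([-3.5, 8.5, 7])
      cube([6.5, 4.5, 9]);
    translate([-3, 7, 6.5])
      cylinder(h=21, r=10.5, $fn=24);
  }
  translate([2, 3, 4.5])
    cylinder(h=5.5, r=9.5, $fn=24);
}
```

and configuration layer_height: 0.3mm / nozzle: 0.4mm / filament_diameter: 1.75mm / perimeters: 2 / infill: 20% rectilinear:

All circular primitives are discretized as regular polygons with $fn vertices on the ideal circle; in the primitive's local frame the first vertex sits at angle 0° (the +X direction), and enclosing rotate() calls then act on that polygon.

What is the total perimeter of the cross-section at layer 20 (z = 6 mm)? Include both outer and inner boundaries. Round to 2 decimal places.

At z = 6 mm: the r=8.5 cylinder gives a regular 24-gon of circumradius 8.5 (constant along its height) (perimeter = 2·24·8.500·sin(180°/24) = 53.25 mm); the cube at (-3.5, 8.5) does not reach this height (z outside [7, 16]); the cylinder at (-3, 7) is absent (z outside [6.5, 27.5]); Merging all regions: only the r=8.5 cylinder is present, so the union is just that shape — boundary = 53.25 mm; the r=9.5 cylinder at (2, 3) contributes a regular 24-gon of circumradius 9.5 (perimeter = 2·24·9.500·sin(180°/24) = 59.52 mm); After the difference (first − rest): starting from that combined region, the r=9.5 cylinder at (2, 3) partially overlaps it — only the 185.73 mm² overlap (of its 280.30 mm²) is removed, clipping the outline — boundary = 46.26 mm. Overall, the cross-section is a single solid region. Total boundary length (outer) = 46.26 mm.

46.26 mm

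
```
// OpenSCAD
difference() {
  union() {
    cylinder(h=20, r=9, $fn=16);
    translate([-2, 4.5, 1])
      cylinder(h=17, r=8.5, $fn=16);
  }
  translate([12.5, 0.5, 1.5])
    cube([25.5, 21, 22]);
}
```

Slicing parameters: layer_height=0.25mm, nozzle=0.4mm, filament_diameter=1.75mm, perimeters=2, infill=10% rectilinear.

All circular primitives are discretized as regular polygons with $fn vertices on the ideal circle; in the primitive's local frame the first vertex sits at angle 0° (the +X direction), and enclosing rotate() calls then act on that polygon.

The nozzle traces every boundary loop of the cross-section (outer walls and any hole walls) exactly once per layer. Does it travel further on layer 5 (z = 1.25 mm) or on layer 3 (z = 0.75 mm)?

layer 5 (z = 1.25 mm)

Layer 5 (z = 1.25): the r=9 cylinder gives a regular 16-gon of circumradius 9 (constant along its height) (perimeter = 2·16·9.000·sin(180°/16) = 56.19 mm); the cylinder at (-2, 4.5): section is a regular 16-gon, circumradius r=8.5 (perimeter = 2·16·8.500·sin(180°/16) = 53.06 mm); Merging all regions: the regions partially overlap (shared area 150.22 mm²), so the edge portions inside another operand are dropped and the merged outline is re-measured after clipping — boundary = 64.71 mm; the cube at (12.5, 0.5) is absent (z outside [1.5, 23.5]); Taking the first minus the rest: none of the subtracted shapes is present at this height, so that combined region is unchanged — boundary = 64.71 mm. So its perimeter = 64.71 mm. Layer 3 (z = 0.75): the r=9 cylinder contributes a regular 16-gon of circumradius 9 (perimeter = 2·16·9.000·sin(180°/16) = 56.19 mm); the cylinder at (-2, 4.5) is not intersected at this z (z outside [1, 18]); Combining (union): only the r=9 cylinder is present, so the union is just that shape — boundary = 56.19 mm; the cube at (12.5, 0.5) is not intersected at this z (z outside [1.5, 23.5]); After the difference (first − rest): none of the subtracted shapes is present at this height, so that combined region is unchanged — boundary = 56.19 mm. So its perimeter = 56.19 mm. Layer 5 is larger (64.71 vs 56.19 mm).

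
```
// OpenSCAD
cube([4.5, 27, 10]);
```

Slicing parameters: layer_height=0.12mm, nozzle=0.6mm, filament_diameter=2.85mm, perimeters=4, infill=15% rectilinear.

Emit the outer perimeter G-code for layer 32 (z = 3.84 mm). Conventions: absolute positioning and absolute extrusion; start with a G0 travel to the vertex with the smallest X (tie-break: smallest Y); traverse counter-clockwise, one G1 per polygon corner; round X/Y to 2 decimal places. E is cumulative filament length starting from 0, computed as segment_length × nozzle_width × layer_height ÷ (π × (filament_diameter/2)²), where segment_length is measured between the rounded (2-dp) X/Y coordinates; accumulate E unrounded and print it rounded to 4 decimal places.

G0 X0.00 Y0.00 Z3.84
G1 X4.50 Y0.00 E0.0508
G1 X4.50 Y27.00 E0.3555
G1 X0.00 Y27.00 E0.4063
G1 X0.00 Y0.00 E0.7110

At z = 3.84 mm: the cube is present — its section is the full 4.5×27 rectangle. The outline is a single polygon with 4 vertices. Extrusion per mm of travel: 0.6 × 0.12 / (π × 1.425²) = 0.011286. Accumulating E over each segment gives final E = 0.7110.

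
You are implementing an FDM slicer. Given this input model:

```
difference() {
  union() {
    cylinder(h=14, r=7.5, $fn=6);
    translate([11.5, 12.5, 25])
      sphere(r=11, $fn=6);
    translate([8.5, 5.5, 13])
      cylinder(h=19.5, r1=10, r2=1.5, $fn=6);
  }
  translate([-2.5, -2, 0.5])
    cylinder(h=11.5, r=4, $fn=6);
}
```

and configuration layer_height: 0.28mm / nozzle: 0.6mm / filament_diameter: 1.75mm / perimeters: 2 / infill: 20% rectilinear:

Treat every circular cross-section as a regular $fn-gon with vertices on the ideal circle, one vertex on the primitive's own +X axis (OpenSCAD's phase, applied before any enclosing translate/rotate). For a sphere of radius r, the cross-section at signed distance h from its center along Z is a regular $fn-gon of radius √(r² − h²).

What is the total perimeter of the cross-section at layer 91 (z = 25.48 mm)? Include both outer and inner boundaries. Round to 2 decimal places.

68.20 mm

At z = 25.48 mm: the cylinder is absent (z outside [0, 14]); the r=11 sphere at (11.5, 12.5) contributes a regular 6-gon of circumradius √(11²−0.48²) = 10.990 (perimeter = 2·6·10.990·sin(180°/6) = 65.94 mm); the cone at (8.5, 5.5): at t=0.640 of its height the radius interpolates to r₁+(r₂−r₁)t = 4.560, giving a regular 6-gon of that circumradius (perimeter = 2·6·4.560·sin(180°/6) = 27.36 mm); Merging all regions: the regions partially overlap (shared area 44.61 mm²), so the edge portions inside another operand are dropped and the merged outline is re-measured after clipping — boundary = 68.20 mm; the cylinder at (-2.5, -2) is absent (z outside [0.5, 12]); Taking the first minus the rest: none of the subtracted shapes is present at this height, so the result so far is unchanged — boundary = 68.20 mm. Overall, the cross-section is a single solid region. Total boundary length (outer) = 68.20 mm.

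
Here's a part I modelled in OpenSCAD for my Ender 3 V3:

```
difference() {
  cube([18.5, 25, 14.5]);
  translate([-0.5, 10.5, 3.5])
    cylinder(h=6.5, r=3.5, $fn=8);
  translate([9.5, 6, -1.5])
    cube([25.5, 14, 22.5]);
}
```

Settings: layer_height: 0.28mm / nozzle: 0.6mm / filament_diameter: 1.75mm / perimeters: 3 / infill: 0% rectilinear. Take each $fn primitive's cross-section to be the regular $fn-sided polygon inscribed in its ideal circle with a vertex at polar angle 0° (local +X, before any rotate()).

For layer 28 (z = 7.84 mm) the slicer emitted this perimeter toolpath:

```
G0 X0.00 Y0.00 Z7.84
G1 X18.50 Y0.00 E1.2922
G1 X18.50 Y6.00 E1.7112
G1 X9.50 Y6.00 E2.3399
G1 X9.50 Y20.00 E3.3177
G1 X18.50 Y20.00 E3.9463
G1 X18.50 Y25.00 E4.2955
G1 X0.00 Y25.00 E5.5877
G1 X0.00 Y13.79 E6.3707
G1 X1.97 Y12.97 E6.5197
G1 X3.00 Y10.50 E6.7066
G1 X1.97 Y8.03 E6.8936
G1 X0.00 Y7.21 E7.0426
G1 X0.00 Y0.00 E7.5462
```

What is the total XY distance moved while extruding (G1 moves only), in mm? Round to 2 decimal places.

108.04 mm

Sum the Euclidean lengths of each G1 segment: total = 108.04 mm.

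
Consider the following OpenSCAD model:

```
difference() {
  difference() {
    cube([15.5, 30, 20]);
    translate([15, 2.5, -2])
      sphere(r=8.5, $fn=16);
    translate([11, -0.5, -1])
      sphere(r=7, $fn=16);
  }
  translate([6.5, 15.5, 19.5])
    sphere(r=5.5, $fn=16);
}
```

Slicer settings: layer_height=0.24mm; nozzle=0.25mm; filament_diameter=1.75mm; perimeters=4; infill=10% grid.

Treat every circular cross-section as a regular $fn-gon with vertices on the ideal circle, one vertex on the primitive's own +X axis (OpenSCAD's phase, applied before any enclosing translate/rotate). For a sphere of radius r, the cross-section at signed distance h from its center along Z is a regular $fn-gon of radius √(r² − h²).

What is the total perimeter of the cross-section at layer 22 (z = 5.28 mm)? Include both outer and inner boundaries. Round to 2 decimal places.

87.98 mm

At z = 5.28 mm: the cube (footprint 15.5×30) is included at this height (perimeter 91.00 mm); the sphere at (15, 2.5): section is a regular 16-gon, circumradius = √(r²−h²) = √(8.5²−7.28²) = 4.388 (perimeter = 2·16·4.388·sin(180°/16) = 27.39 mm); the r=7 sphere at (11, -0.5) slices to a regular 16-gon of circumradius 3.092 (√(r²−h²) with h=6.28 from center) (perimeter = 2·16·3.092·sin(180°/16) = 19.30 mm); Subtracting the remaining from the first: starting from the 15.5×30 cube, the r=8.5 sphere at (15, 2.5) partially overlaps it — only the 28.34 mm² overlap (of its 58.94 mm²) is removed, clipping the outline; the r=7 sphere at (11, -0.5) partially overlaps it — only the 5.59 mm² overlap (of its 29.27 mm²) is removed, clipping the outline — boundary = 87.98 mm; the sphere at (6.5, 15.5) is absent (|z−center|=14.220 > r=5.5); After the difference (first − rest): none of the subtracted shapes is present at this height, so the result so far is unchanged — boundary = 87.98 mm. Overall, the cross-section is a single solid region. Total boundary length (outer) = 87.98 mm.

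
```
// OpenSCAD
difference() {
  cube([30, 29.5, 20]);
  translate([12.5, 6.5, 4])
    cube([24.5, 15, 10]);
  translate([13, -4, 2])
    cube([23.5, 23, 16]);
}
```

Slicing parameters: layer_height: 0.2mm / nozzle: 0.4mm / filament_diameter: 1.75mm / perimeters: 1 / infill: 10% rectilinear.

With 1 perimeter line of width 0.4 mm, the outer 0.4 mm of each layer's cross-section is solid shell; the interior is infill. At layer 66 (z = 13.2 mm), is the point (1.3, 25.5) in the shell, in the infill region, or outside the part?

At z = 13.2 mm: the 30×29.5 cube contributes its full rectangle; the cube at (12.5, 6.5) (footprint 24.5×15) is included at this height; the 23.5×23 cube at (13, -4) contributes its full rectangle; Taking the first minus the rest: starting from the 30×29.5 cube, the 24.5×15 cube at (12.5, 6.5) partially overlaps it — only the 262.50 mm² overlap (of its 367.50 mm²) is removed, clipping the outline; the 23.5×23 cube at (13, -4) partially overlaps it — only the 110.50 mm² overlap (of its 540.50 mm²) is removed, clipping the outline — 1 connected region. Overall, the cross-section is a single solid region. The nearest boundary edge runs (0.00, 0.00)→(0.00, 29.50); distance from the point to it = 1.30 mm. The point is inside the cross-section and 1.30 mm from the nearest boundary — more than the 0.4 mm shell width (1 × 0.4), so it's in the infill interior.

infill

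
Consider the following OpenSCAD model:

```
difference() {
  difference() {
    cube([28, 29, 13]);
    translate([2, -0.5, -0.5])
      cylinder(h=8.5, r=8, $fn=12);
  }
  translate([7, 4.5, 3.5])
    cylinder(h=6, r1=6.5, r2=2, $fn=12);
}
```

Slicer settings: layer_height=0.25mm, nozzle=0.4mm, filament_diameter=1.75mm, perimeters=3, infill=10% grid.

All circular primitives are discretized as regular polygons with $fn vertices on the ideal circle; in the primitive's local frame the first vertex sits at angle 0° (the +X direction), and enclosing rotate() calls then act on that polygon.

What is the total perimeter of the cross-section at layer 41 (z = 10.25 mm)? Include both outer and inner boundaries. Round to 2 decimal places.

At z = 10.25 mm: the cube (footprint 28×29) is included at this height (perimeter 114.00 mm); the cylinder at (2, -0.5) is absent (z outside [-0.5, 8]); Taking the first minus the rest: none of the subtracted shapes is present at this height, so the 28×29 cube is unchanged — boundary = 114.00 mm; the cone at (7, 4.5) is absent (z outside [3.5, 9.5]); Subtracting the remaining from the first: none of the subtracted shapes is present at this height, so the result so far is unchanged — boundary = 114.00 mm. Overall, the cross-section is a single solid region. Total boundary length (outer) = 114.00 mm.

114.00 mm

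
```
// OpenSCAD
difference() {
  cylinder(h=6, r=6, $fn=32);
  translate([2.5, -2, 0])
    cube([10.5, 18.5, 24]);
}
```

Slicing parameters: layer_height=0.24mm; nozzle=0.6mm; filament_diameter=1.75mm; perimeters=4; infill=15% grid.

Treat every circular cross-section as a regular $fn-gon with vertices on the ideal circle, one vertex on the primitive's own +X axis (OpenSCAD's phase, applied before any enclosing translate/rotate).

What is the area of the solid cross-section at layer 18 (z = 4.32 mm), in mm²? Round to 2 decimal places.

92.05 mm²

At z = 4.32 mm: the r=6 cylinder contributes a regular 32-gon of circumradius 6 (area = (32/2)·6.000²·sin(360°/32) = 112.37 mm²); the cube at (2.5, -2) (footprint 10.5×18.5) is included at this height (area 194.25 mm²); After the difference (first − rest): starting from the r=6 cylinder (112.37 mm²), the 10.5×18.5 cube at (2.5, -2) partially overlaps it — only the 20.32 mm² overlap (of its 194.25 mm²) is removed, clipping the outline — area = 92.05 mm². Overall, the cross-section is a single solid region. Net area = 92.05 mm².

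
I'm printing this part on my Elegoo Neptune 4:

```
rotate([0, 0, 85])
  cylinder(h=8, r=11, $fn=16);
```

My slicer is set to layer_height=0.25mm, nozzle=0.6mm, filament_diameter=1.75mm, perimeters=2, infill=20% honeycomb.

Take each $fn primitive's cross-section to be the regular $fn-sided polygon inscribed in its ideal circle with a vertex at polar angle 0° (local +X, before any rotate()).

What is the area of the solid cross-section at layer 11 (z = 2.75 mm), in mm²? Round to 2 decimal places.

370.44 mm²

At z = 2.75 mm: the r=11 cylinder gives a regular 16-gon of circumradius 11 (constant along its height) (area = (16/2)·11.000²·sin(360°/16) = 370.44 mm²); (rotated 85° about Z; rotation is an isometry so areas/perimeters/island counts are preserved). Overall, the cross-section is a single solid region. Net area = 370.44 mm².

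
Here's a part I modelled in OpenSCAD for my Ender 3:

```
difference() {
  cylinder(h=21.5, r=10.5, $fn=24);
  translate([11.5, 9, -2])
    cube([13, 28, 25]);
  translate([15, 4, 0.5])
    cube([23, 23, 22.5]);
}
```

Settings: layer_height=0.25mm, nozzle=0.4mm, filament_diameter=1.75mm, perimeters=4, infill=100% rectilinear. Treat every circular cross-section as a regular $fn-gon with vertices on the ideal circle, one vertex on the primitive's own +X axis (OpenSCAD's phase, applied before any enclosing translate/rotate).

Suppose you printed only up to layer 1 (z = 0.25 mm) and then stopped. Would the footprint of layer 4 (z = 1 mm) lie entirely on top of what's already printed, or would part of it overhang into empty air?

entirely on top

Compare the two slices. At z = 0.25: the cylinder: section is a regular 24-gon, circumradius r=10.5 (area = (24/2)·10.500²·sin(360°/24) = 342.42 mm²); the cube at (11.5, 9) is present — its section is the full 13×28 rectangle (area 364.00 mm²); the cube at (15, 4) is absent (z outside [0.5, 23]); After the difference (first − rest): starting from the r=10.5 cylinder (342.42 mm²), the 13×28 cube at (11.5, 9) misses the remaining region (no effect) — area = 342.42 mm². At z = 1: the cylinder: section is a regular 24-gon, circumradius r=10.5 (area = (24/2)·10.500²·sin(360°/24) = 342.42 mm²); the cube at (11.5, 9) is present — its section is the full 13×28 rectangle (area 364.00 mm²); the cube at (15, 4) is present — its section is the full 23×23 rectangle (area 529.00 mm²); Taking the first minus the rest: starting from the r=10.5 cylinder (342.42 mm²), the 13×28 cube at (11.5, 9) misses the remaining region (no effect); the 23×23 cube at (15, 4) misses the remaining region (no effect) — area = 342.42 mm². Checking containment: the cross-section at z = 1 is a subset of the cross-section at z = 0.25.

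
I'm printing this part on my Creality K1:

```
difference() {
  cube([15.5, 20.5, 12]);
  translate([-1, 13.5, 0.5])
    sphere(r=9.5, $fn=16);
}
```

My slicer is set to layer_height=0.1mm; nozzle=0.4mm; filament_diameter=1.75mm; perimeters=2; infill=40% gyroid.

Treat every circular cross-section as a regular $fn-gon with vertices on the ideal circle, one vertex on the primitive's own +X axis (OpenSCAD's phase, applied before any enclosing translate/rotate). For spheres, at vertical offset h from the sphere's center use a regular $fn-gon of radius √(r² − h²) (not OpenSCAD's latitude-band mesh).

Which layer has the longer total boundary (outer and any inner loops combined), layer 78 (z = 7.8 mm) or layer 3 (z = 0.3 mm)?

Layer 78 (z = 7.8): the cube (footprint 15.5×20.5) is included at this height (perimeter 72.00 mm); the r=9.5 sphere at (-1, 13.5) contributes a regular 16-gon of circumradius √(9.5²−7.3²) = 6.079 (perimeter = 2·16·6.079·sin(180°/16) = 37.95 mm); Subtracting the remaining from the first: starting from the 15.5×20.5 cube, the r=9.5 sphere at (-1, 13.5) partially overlaps it — only the 44.62 mm² overlap (of its 113.15 mm²) is removed, clipping the outline — boundary = 77.18 mm. So its perimeter = 77.18 mm. Layer 3 (z = 0.3): the cube is present — its section is the full 15.5×20.5 rectangle (perimeter 72.00 mm); the r=9.5 sphere at (-1, 13.5) slices to a regular 16-gon of circumradius 9.498 (√(r²−h²) with h=0.2 from center) (perimeter = 2·16·9.498·sin(180°/16) = 59.29 mm); After the difference (first − rest): starting from the 15.5×20.5 cube, the r=9.5 sphere at (-1, 13.5) partially overlaps it — only the 111.57 mm² overlap (of its 276.17 mm²) is removed, clipping the outline — boundary = 72.14 mm. So its perimeter = 72.14 mm. Layer 78 is larger (77.18 vs 72.14 mm).

layer 78 (z = 7.8 mm)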